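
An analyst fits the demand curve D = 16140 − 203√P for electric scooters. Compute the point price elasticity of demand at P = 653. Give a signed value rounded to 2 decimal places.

dD/dP = −203/(2√P) = -3.972. At P = 653, D = 10952.6.
Ed = (dD/dP)·(P/D) = (-3.972) × (653/10952.6) = -0.2368…

-0.24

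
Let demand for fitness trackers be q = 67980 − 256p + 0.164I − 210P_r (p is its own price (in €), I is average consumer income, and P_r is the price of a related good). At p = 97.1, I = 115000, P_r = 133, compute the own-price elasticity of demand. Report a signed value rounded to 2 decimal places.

-0.73

At the given values, q = 67980 − 256(97.1) + 0.164(115000) − 210(133) = 34052.4.
∂q/∂p = −256.
E = (-256) × (97.1/34052.4) = -0.7299…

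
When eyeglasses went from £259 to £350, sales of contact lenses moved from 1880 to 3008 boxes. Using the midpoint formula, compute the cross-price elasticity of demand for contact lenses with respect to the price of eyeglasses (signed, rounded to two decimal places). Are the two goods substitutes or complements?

1.54; substitutes

%ΔQ_{contact lenses} = (3008 − 1880)/avg = 1128/2444 = 0.461538…
%ΔP_{eyeglasses} = (350 − 259)/avg = 91/304.5 = 0.298850…
E_cross = (1128/2444) / (91/304.5) = 1.5443…
E_cross > 0 ⇒ the goods are substitutes.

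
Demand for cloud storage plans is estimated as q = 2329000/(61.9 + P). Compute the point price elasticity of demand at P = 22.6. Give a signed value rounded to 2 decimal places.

-0.27

dq/dP = −2329000/(61.9 + P)² = -326.179. At P = 22.6, q = 27562.1.
Ed = (dq/dP)·(P/q) = (-326.179) × (22.6/27562.1) = -0.2674…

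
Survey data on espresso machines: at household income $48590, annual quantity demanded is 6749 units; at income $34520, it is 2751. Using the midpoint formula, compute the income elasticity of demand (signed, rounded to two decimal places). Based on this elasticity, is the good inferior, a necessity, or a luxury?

2.49; luxury

%ΔQ = (2751 − 6749)/[( 6749 + 2751)/2] = -3998/4750 = -0.841684…
%ΔIncome = (34520 − 48590)/[( 48590 + 34520)/2] = -14070/41555 = -0.338587…
E_income = (-3998/4750) / (-14070/41555) = 2.4858…
E_income > 1 ⇒ normal good, luxury.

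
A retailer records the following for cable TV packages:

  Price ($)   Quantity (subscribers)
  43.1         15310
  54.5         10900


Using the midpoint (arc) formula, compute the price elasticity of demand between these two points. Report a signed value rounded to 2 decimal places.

-1.44

%ΔQ = (10900 − 15310) / [(15310 + 10900)/2] = -4410/13105 = -0.336512…
%ΔP = (54.5 − 43.1) / [(43.1 + 54.5)/2] = 11.4/48.8 = 0.233606…
Arc Ed = %ΔQ / %ΔP = (-4410/13105) / (11.4/48.8) = -1.4405…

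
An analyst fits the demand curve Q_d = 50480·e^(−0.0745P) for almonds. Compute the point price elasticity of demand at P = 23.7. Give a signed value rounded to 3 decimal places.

dQ_d/dP = −0.0745·Q_d = -643.374. At P = 23.7, Q_d = 8635.89.
Ed = (dQ_d/dP)·(P/Q_d) = (-643.374) × (23.7/8635.89) = -1.76565

-1.766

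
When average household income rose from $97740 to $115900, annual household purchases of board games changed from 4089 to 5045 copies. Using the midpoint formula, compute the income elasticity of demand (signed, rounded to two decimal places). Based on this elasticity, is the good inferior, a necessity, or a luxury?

%ΔQ = (5045 − 4089)/[( 4089 + 5045)/2] = 956/4567 = 0.209327…
%ΔIncome = (115900 − 97740)/[( 97740 + 115900)/2] = 18160/106820 = 0.170005…
E_income = (956/4567) / (18160/106820) = 1.2312…
E_income > 1 ⇒ normal good, luxury.

1.23; luxury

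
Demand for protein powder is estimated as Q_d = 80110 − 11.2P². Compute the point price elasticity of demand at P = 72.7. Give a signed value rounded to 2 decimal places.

dQ_d/dP = −2·11.2·P = -1628.48. At P = 72.7, Q_d = 20914.752.
Ed = (dQ_d/dP)·(P/Q_d) = (-1628.48) × (72.7/20914.752) = -5.6606…

-5.66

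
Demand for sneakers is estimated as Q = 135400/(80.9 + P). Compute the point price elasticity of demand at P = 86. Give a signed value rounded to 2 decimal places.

dQ/dP = −135400/(80.9 + P)² = -4.86078. At P = 86, Q = 811.264.
Ed = (dQ/dP)·(P/Q) = (-4.86078) × (86/811.264) = -0.5152…

-0.52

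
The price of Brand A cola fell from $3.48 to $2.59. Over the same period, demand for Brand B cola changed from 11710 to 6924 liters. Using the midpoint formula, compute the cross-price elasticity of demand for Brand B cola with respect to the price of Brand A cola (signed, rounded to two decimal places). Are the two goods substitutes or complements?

%ΔQ_{Brand B cola} = (6924 − 11710)/avg = -4786/9317 = -0.513684…
%ΔP_{Brand A cola} = (2.59 − 3.48)/avg = -0.89/3.035 = -0.293245…
E_cross = (-4786/9317) / (-0.89/3.035) = 1.7517…
E_cross > 0 ⇒ the goods are substitutes.

1.75; substitutes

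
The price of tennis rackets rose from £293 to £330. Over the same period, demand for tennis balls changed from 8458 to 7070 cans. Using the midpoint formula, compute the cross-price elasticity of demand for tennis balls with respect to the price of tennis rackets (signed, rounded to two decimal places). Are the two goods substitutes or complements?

%ΔQ_{tennis balls} = (7070 − 8458)/avg = -1388/7764 = -0.178773…
%ΔP_{tennis rackets} = (330 − 293)/avg = 37/311.5 = 0.118780…
E_cross = (-1388/7764) / (37/311.5) = -1.5050…
E_cross < 0 ⇒ the goods are complements.

-1.51; complements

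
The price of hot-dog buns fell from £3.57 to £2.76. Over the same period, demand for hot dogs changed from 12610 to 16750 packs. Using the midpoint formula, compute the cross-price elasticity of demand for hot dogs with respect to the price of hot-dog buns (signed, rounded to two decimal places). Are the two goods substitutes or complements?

-1.10; complements

%ΔQ_{hot dogs} = (16750 − 12610)/avg = 4140/14680 = 0.282016…
%ΔP_{hot-dog buns} = (2.76 − 3.57)/avg = -0.81/3.165 = -0.255924…
E_cross = (4140/14680) / (-0.81/3.165) = -1.1019…
E_cross < 0 ⇒ the goods are complements.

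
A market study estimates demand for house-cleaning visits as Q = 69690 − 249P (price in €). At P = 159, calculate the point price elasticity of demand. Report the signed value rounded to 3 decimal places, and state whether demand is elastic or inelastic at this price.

dQ/dP = −249. At P = 159, Q = 69690 − 249(159) = 30099.
Ed = (dQ/dP)·(P/Q) = −249 × (159/30099) = -1.31535…
|Ed| = 1.315 > 1, so demand is elastic.

-1.315; elastic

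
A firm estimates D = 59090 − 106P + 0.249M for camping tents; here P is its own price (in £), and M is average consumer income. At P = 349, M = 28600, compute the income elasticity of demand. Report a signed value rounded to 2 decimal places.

0.24

At the given values, D = 59090 − 106(349) + 0.249(28600) = 29217.4.
∂D/∂M = 0.249.
E = (0.249) × (28600/29217.4) = 0.2437…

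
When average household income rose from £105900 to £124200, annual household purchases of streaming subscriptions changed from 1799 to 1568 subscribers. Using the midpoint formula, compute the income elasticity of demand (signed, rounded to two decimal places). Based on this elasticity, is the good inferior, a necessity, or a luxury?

%ΔQ = (1568 − 1799)/[( 1799 + 1568)/2] = -231/1683.5 = -0.137214…
%ΔIncome = (124200 − 105900)/[( 105900 + 124200)/2] = 18300/115050 = 0.159061…
E_income = (-231/1683.5) / (18300/115050) = -0.8626…
E_income < 0 ⇒ inferior good.

-0.86; inferior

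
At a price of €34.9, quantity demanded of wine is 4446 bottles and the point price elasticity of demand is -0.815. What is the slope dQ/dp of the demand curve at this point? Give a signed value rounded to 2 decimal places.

-103.82

Ed = (dQ/dp)·(p/Q) ⇒ dQ/dp = Ed·Q/p = (-0.815)·4446/34.9 = -103.8249…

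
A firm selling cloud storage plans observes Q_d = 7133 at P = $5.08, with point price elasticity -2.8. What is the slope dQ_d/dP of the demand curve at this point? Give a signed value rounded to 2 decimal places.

Ed = (dQ_d/dP)·(P/Q_d) ⇒ dQ_d/dP = Ed·Q_d/P = (-2.8)·7133/5.08 = -3931.5748…

-3931.57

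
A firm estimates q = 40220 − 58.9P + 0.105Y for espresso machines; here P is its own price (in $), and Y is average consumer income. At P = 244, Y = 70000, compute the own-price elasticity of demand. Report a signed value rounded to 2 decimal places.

At the given values, q = 40220 − 58.9(244) + 0.105(70000) = 33198.4.
∂q/∂P = −58.9.
E = (-58.9) × (244/33198.4) = -0.4329…

-0.43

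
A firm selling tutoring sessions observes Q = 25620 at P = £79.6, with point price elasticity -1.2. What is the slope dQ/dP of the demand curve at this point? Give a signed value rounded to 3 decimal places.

-386.231

Ed = (dQ/dP)·(P/Q) ⇒ dQ/dP = Ed·Q/P = (-1.2)·25620/79.6 = -386.23115…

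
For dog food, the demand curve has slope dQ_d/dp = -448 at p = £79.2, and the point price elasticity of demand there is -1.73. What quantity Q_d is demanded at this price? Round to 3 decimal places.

Ed = (dQ_d/dp)·(p/Q_d) ⇒ Q_d = (dQ_d/dp)·p/Ed = (-448)·79.2/(-1.73) = 20509.59537…

20509.595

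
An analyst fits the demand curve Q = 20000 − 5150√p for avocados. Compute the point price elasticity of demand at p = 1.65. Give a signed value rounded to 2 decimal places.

dQ/dp = −5150/(2√p) = -2004.63. At p = 1.65, Q = 13384.7.
Ed = (dQ/dp)·(p/Q) = (-2004.63) × (1.65/13384.7) = -0.2471…

-0.25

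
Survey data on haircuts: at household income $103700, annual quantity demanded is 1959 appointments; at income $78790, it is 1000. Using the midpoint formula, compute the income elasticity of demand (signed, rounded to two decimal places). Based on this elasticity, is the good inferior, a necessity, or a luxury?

2.37; luxury

%ΔQ = (1000 − 1959)/[( 1959 + 1000)/2] = -959/1479.5 = -0.648191…
%ΔIncome = (78790 − 103700)/[( 103700 + 78790)/2] = -24910/91245 = -0.273001…
E_income = (-959/1479.5) / (-24910/91245) = 2.3743…
E_income > 1 ⇒ normal good, luxury.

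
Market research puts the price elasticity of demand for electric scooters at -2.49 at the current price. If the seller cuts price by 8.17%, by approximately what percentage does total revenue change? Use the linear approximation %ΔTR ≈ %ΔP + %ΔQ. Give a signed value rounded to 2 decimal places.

+12.17%

%ΔQ ≈ Ed × %ΔP = (-2.49) × (-8.17%) = +20.3433%
%ΔTR ≈ %ΔP + %ΔQ = (-8.17%) + (+20.3433%) = +12.1733%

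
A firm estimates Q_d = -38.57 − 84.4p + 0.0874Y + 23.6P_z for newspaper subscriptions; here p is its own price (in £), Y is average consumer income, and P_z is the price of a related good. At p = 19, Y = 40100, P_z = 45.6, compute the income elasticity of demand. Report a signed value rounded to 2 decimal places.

1.19

At the given values, Q_d = -38.57 − 84.4(19) + 0.0874(40100) + 23.6(45.6) = 2938.73.
∂Q_d/∂Y = 0.0874.
E = (0.0874) × (40100/2938.73) = 1.1926…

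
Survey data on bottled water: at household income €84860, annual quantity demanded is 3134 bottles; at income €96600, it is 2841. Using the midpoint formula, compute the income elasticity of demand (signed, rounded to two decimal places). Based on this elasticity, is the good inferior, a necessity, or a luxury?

%ΔQ = (2841 − 3134)/[( 3134 + 2841)/2] = -293/2987.5 = -0.098075…
%ΔIncome = (96600 − 84860)/[( 84860 + 96600)/2] = 11740/90730 = 0.129394…
E_income = (-293/2987.5) / (11740/90730) = -0.7579…
E_income < 0 ⇒ inferior good.

-0.76; inferior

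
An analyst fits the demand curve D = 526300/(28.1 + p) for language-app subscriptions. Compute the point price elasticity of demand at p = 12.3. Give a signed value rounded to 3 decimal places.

-0.304

dD/dp = −526300/(28.1 + p)² = -322.456. At p = 12.3, D = 13027.2.
Ed = (dD/dp)·(p/D) = (-322.456) × (12.3/13027.2) = -0.30445…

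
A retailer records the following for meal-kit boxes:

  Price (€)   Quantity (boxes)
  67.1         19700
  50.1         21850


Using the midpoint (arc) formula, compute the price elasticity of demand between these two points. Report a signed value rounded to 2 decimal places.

%ΔQ = (21850 − 19700) / [(19700 + 21850)/2] = 2150/20775 = 0.103489…
%ΔP = (50.1 − 67.1) / [(67.1 + 50.1)/2] = -17/58.6 = -0.290102…
Arc Ed = %ΔQ / %ΔP = (2150/20775) / (-17/58.6) = -0.3567…

-0.36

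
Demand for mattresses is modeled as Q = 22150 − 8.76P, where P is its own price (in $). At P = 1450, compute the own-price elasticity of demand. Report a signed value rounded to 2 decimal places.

At the given values, Q = 22150 − 8.76(1450) = 9448.
∂Q/∂P = −8.76.
E = (-8.76) × (1450/9448) = -1.3444…

-1.34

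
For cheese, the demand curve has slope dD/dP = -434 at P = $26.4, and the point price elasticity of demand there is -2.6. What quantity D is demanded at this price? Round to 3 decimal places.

Ed = (dD/dP)·(P/D) ⇒ D = (dD/dP)·P/Ed = (-434)·26.4/(-2.6) = 4406.76923…

4406.769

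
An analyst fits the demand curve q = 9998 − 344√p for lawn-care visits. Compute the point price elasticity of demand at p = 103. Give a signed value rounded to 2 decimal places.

dq/dp = −344/(2√p) = -16.9477. At p = 103, q = 6506.78.
Ed = (dq/dp)·(p/q) = (-16.9477) × (103/6506.78) = -0.2682…

-0.27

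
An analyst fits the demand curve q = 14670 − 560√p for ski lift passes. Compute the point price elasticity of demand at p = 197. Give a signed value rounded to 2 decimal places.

dq/dp = −560/(2√p) = -19.9492. At p = 197, q = 6810.03.
Ed = (dq/dp)·(p/q) = (-19.9492) × (197/6810.03) = -0.5770…

-0.58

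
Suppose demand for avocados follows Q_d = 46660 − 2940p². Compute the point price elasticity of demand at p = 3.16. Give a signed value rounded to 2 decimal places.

dQ_d/dp = −2·2940·p = -18580.8. At p = 3.16, Q_d = 17302.336.
Ed = (dQ_d/dp)·(p/Q_d) = (-18580.8) × (3.16/17302.336) = -3.3934…

-3.39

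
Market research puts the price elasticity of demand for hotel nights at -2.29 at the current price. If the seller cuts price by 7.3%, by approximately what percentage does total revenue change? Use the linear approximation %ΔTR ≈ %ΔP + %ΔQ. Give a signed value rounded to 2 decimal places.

+9.42%

%ΔQ ≈ Ed × %ΔP = (-2.29) × (-7.3%) = +16.7170%
%ΔTR ≈ %ΔP + %ΔQ = (-7.3%) + (+16.7170%) = +9.4170%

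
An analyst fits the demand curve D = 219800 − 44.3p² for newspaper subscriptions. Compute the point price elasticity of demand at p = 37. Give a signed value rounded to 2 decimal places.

-0.76

dD/dp = −2·44.3·p = -3278.2. At p = 37, D = 159153.3.
Ed = (dD/dp)·(p/D) = (-3278.2) × (37/159153.3) = -0.7621…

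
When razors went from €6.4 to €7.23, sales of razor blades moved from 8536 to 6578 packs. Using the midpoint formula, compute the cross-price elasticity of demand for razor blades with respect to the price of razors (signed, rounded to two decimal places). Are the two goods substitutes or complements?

%ΔQ_{razor blades} = (6578 − 8536)/avg = -1958/7557 = -0.259097…
%ΔP_{razors} = (7.23 − 6.4)/avg = 0.83/6.815 = 0.121790…
E_cross = (-1958/7557) / (0.83/6.815) = -2.1274…
E_cross < 0 ⇒ the goods are complements.

-2.13; complements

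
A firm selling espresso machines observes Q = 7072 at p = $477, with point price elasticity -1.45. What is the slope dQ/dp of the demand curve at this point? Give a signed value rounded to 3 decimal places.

Ed = (dQ/dp)·(p/Q) ⇒ dQ/dp = Ed·Q/p = (-1.45)·7072/477 = -21.49769…

-21.498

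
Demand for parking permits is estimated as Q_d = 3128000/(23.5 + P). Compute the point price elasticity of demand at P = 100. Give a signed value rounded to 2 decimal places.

-0.81

dQ_d/dP = −3128000/(23.5 + P)² = -205.084. At P = 100, Q_d = 25327.9.
Ed = (dQ_d/dP)·(P/Q_d) = (-205.084) × (100/25327.9) = -0.8097…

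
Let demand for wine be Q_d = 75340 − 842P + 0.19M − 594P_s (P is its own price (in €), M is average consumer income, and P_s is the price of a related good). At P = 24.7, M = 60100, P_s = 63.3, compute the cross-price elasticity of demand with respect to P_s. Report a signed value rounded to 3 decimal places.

-1.326

At the given values, Q_d = 75340 − 842(24.7) + 0.19(60100) − 594(63.3) = 28361.4.
∂Q_d/∂P_s = -594.
E = (-594) × (63.3/28361.4) = -1.32575…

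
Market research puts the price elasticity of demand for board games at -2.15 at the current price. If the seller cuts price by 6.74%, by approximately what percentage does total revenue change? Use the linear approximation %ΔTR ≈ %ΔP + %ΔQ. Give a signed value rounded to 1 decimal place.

+7.8%

%ΔQ ≈ Ed × %ΔP = (-2.15) × (-6.74%) = +14.4910%
%ΔTR ≈ %ΔP + %ΔQ = (-6.74%) + (+14.4910%) = +7.7510%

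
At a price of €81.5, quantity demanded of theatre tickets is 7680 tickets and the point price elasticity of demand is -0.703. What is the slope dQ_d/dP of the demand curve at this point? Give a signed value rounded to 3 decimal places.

Ed = (dQ_d/dP)·(P/Q_d) ⇒ dQ_d/dP = Ed·Q_d/P = (-0.703)·7680/81.5 = -66.24588…

-66.246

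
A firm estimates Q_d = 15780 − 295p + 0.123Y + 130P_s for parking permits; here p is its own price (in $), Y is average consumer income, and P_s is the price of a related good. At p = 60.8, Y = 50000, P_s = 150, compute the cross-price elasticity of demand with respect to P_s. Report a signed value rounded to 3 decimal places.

At the given values, Q_d = 15780 − 295(60.8) + 0.123(50000) + 130(150) = 23494.
∂Q_d/∂P_s = 130.
E = (130) × (150/23494) = 0.82999…

0.830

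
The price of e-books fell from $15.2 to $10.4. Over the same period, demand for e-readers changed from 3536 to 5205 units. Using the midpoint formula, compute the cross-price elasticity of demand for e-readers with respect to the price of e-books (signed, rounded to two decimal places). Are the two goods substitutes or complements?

%ΔQ_{e-readers} = (5205 − 3536)/avg = 1669/4370.5 = 0.381878…
%ΔP_{e-books} = (10.4 − 15.2)/avg = -4.8/12.8 = -0.375
E_cross = (1669/4370.5) / (-4.8/12.8) = -1.0183…
E_cross < 0 ⇒ the goods are complements.

-1.02; complements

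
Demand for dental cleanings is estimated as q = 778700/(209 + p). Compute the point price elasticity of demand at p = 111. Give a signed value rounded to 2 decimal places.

dq/dp = −778700/(209 + p)² = -7.60449. At p = 111, q = 2433.44.
Ed = (dq/dp)·(p/q) = (-7.60449) × (111/2433.44) = -0.3468…

-0.35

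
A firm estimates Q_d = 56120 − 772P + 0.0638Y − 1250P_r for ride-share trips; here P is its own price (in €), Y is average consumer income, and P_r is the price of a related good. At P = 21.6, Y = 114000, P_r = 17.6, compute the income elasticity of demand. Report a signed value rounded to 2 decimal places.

At the given values, Q_d = 56120 − 772(21.6) + 0.0638(114000) − 1250(17.6) = 24718.
∂Q_d/∂Y = 0.0638.
E = (0.0638) × (114000/24718) = 0.2942…

0.29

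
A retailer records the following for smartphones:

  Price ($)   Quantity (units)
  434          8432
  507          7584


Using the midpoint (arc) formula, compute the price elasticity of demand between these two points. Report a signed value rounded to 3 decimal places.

-0.683

%ΔQ = (7584 − 8432) / [(8432 + 7584)/2] = -848/8008 = -0.105894…
%ΔP = (507 − 434) / [(434 + 507)/2] = 73/470.5 = 0.155154…
Arc Ed = %ΔQ / %ΔP = (-848/8008) / (73/470.5) = -0.68250…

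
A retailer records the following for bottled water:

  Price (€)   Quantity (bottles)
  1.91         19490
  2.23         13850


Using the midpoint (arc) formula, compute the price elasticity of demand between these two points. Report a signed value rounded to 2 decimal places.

-2.19

%ΔQ = (13850 − 19490) / [(19490 + 13850)/2] = -5640/16670 = -0.338332…
%ΔP = (2.23 − 1.91) / [(1.91 + 2.23)/2] = 0.32/2.07 = 0.154589…
Arc Ed = %ΔQ / %ΔP = (-5640/16670) / (0.32/2.07) = -2.1885…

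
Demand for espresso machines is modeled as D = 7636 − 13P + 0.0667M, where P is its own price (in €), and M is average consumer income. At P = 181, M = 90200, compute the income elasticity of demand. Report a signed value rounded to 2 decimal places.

At the given values, D = 7636 − 13(181) + 0.0667(90200) = 11299.34.
∂D/∂M = 0.0667.
E = (0.0667) × (90200/11299.34) = 0.5324…

0.53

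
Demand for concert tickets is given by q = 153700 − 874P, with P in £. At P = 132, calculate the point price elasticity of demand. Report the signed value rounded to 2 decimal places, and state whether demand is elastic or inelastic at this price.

dq/dP = −874. At P = 132, q = 153700 − 874(132) = 38332.
Ed = (dq/dP)·(P/q) = −874 × (132/38332) = -3.0097…
|Ed| = 3.01 > 1, so demand is elastic.

-3.01; elastic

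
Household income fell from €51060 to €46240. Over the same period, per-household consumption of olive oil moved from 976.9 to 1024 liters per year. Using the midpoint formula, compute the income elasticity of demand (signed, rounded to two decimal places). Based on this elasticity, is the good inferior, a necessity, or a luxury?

-0.48; inferior

%ΔQ = (1024 − 976.9)/[( 976.9 + 1024)/2] = 47.1/1000.45 = 0.047078…
%ΔIncome = (46240 − 51060)/[( 51060 + 46240)/2] = -4820/48650 = -0.099075…
E_income = (47.1/1000.45) / (-4820/48650) = -0.4751…
E_income < 0 ⇒ inferior good.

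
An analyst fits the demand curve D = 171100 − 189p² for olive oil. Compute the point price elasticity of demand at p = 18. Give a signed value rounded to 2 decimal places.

-1.11

dD/dp = −2·189·p = -6804. At p = 18, D = 109864.
Ed = (dD/dp)·(p/D) = (-6804) × (18/109864) = -1.1147…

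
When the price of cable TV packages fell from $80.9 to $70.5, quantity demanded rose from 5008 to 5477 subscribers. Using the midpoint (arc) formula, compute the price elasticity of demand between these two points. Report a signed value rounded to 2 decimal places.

-0.65

%ΔQ = (5477 − 5008) / [(5008 + 5477)/2] = 469/5242.5 = 0.089461…
%ΔP = (70.5 − 80.9) / [(80.9 + 70.5)/2] = -10.4/75.7 = -0.137384…
Arc Ed = %ΔQ / %ΔP = (469/5242.5) / (-10.4/75.7) = -0.6511…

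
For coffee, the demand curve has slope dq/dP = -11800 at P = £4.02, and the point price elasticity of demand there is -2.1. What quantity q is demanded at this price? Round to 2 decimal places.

22588.57

Ed = (dq/dP)·(P/q) ⇒ q = (dq/dP)·P/Ed = (-11800)·4.02/(-2.1) = 22588.5714…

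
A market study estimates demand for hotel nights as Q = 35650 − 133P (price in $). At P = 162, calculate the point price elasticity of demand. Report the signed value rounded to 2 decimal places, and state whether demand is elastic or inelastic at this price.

dQ/dP = −133. At P = 162, Q = 35650 − 133(162) = 14104.
Ed = (dQ/dP)·(P/Q) = −133 × (162/14104) = -1.5276…
|Ed| = 1.53 > 1, so demand is elastic.

-1.53; elastic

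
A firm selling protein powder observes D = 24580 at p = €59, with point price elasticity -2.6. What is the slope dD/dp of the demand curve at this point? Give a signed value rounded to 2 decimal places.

-1083.19

Ed = (dD/dp)·(p/D) ⇒ dD/dp = Ed·D/p = (-2.6)·24580/59 = -1083.1864…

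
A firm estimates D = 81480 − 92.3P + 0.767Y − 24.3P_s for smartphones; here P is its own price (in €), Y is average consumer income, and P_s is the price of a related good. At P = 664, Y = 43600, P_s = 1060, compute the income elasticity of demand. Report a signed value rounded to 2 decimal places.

At the given values, D = 81480 − 92.3(664) + 0.767(43600) − 24.3(1060) = 27876.
∂D/∂Y = 0.767.
E = (0.767) × (43600/27876) = 1.1996…

1.20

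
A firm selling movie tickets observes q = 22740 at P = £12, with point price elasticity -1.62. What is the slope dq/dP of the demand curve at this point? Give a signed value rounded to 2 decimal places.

Ed = (dq/dP)·(P/q) ⇒ dq/dP = Ed·q/P = (-1.62)·22740/12 = -3069.9

-3069.90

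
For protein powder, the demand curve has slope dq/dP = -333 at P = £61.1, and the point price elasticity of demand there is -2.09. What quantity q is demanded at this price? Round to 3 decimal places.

Ed = (dq/dP)·(P/q) ⇒ q = (dq/dP)·P/Ed = (-333)·61.1/(-2.09) = 9735.07177…

9735.072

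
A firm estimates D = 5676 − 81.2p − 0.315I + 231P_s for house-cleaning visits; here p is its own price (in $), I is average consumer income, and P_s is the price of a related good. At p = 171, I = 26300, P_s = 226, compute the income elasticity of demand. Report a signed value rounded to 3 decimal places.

At the given values, D = 5676 − 81.2(171) − 0.315(26300) + 231(226) = 35712.3.
∂D/∂I = -0.315.
E = (-0.315) × (26300/35712.3) = -0.23197…

-0.232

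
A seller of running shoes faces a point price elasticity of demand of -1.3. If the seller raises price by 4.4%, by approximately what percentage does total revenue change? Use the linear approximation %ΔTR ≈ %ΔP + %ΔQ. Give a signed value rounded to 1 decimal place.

%ΔQ ≈ Ed × %ΔP = (-1.3) × (+4.4%) = -5.7200%
%ΔTR ≈ %ΔP + %ΔQ = (+4.4%) + (-5.7200%) = -1.3200%

-1.3%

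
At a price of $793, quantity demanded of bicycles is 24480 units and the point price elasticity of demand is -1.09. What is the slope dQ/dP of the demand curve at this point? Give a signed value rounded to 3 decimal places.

Ed = (dQ/dP)·(P/Q) ⇒ dQ/dP = Ed·Q/P = (-1.09)·24480/793 = -33.64842…

-33.648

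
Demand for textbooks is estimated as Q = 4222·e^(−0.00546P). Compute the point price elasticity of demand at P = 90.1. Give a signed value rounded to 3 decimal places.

dQ/dP = −0.00546·Q = -14.0949. At P = 90.1, Q = 2581.48.
Ed = (dQ/dP)·(P/Q) = (-14.0949) × (90.1/2581.48) = -0.49194…

-0.492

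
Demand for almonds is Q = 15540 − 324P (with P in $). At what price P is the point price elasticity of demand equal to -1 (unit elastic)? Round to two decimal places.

Ed = −324P/(15540 − 324P). Set this equal to -1:
324P = 1·(15540 − 324P) ⇒ 324P(1 + 1) = 1·15540
P = 1·15540 / (324·2) = 23.9814…

23.98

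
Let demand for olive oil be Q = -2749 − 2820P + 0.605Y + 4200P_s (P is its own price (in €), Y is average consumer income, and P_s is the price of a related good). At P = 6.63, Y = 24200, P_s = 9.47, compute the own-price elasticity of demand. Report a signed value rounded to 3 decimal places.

-0.567

At the given values, Q = -2749 − 2820(6.63) + 0.605(24200) + 4200(9.47) = 32969.4.
∂Q/∂P = −2820.
E = (-2820) × (6.63/32969.4) = -0.56708…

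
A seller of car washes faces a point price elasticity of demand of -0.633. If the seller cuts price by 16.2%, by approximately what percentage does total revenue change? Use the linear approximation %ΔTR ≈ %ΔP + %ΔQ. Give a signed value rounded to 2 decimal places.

-5.95%

%ΔQ ≈ Ed × %ΔP = (-0.633) × (-16.2%) = +10.2546%
%ΔTR ≈ %ΔP + %ΔQ = (-16.2%) + (+10.2546%) = -5.9454%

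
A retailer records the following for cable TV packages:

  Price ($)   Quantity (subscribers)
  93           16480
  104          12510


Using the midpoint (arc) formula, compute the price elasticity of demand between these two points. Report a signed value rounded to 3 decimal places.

%ΔQ = (12510 − 16480) / [(16480 + 12510)/2] = -3970/14495 = -0.273887…
%ΔP = (104 − 93) / [(93 + 104)/2] = 11/98.5 = 0.111675…
Arc Ed = %ΔQ / %ΔP = (-3970/14495) / (11/98.5) = -2.45253…

-2.453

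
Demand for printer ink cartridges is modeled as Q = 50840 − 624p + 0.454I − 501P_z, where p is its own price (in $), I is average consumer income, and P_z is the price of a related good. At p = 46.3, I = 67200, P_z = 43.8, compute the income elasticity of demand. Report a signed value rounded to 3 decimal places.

1.000

At the given values, Q = 50840 − 624(46.3) + 0.454(67200) − 501(43.8) = 30513.8.
∂Q/∂I = 0.454.
E = (0.454) × (67200/30513.8) = 0.99983…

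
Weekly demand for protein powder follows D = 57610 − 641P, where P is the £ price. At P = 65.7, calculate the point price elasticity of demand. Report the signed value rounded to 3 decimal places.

-2.718

dD/dP = −641. At P = 65.7, D = 57610 − 641(65.7) = 15496.3.
Ed = (dD/dP)·(P/D) = −641 × (65.7/15496.3) = -2.71766…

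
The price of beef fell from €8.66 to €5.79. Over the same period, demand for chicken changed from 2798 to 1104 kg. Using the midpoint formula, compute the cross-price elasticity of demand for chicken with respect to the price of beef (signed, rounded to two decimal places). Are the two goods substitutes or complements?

%ΔQ_{chicken} = (1104 − 2798)/avg = -1694/1951 = -0.868272…
%ΔP_{beef} = (5.79 − 8.66)/avg = -2.87/7.225 = -0.397231…
E_cross = (-1694/1951) / (-2.87/7.225) = 2.1858…
E_cross > 0 ⇒ the goods are substitutes.

2.19; substitutes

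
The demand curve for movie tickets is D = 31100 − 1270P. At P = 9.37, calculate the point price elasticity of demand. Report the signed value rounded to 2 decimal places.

dD/dP = −1270. At P = 9.37, D = 31100 − 1270(9.37) = 19200.1.
Ed = (dD/dP)·(P/D) = −1270 × (9.37/19200.1) = -0.6197…

-0.62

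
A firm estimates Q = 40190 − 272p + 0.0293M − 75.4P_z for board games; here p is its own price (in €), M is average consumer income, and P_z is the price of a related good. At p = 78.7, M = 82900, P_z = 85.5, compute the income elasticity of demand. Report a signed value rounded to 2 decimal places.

0.16

At the given values, Q = 40190 − 272(78.7) + 0.0293(82900) − 75.4(85.5) = 14765.87.
∂Q/∂M = 0.0293.
E = (0.0293) × (82900/14765.87) = 0.1644…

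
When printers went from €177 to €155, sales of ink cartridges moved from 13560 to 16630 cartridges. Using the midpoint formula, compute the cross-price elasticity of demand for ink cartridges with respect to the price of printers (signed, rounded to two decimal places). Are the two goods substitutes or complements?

%ΔQ_{ink cartridges} = (16630 − 13560)/avg = 3070/15095 = 0.203378…
%ΔP_{printers} = (155 − 177)/avg = -22/166 = -0.132530…
E_cross = (3070/15095) / (-22/166) = -1.5345…
E_cross < 0 ⇒ the goods are complements.

-1.53; complements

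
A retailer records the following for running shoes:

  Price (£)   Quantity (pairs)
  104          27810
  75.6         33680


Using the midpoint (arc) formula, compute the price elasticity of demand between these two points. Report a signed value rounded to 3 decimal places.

-0.604

%ΔQ = (33680 − 27810) / [(27810 + 33680)/2] = 5870/30745 = 0.190925…
%ΔP = (75.6 − 104) / [(104 + 75.6)/2] = -28.4/89.8 = -0.316258…
Arc Ed = %ΔQ / %ΔP = (5870/30745) / (-28.4/89.8) = -0.60370…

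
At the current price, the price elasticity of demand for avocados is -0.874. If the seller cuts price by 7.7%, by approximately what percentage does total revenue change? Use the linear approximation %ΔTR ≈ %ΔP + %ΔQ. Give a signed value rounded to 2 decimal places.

%ΔQ ≈ Ed × %ΔP = (-0.874) × (-7.7%) = +6.7298%
%ΔTR ≈ %ΔP + %ΔQ = (-7.7%) + (+6.7298%) = -0.9702%

-0.97%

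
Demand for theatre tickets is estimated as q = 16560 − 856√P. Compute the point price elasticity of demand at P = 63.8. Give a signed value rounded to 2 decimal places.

dq/dP = −856/(2√P) = -53.5838. At P = 63.8, q = 9722.71.
Ed = (dq/dP)·(P/q) = (-53.5838) × (63.8/9722.71) = -0.3516…

-0.35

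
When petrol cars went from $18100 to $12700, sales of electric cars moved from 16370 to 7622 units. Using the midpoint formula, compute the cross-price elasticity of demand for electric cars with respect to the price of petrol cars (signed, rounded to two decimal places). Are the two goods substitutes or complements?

%ΔQ_{electric cars} = (7622 − 16370)/avg = -8748/11996 = -0.729243…
%ΔP_{petrol cars} = (12700 − 18100)/avg = -5400/15400 = -0.350649…
E_cross = (-8748/11996) / (-5400/15400) = 2.0796…
E_cross > 0 ⇒ the goods are substitutes.

2.08; substitutes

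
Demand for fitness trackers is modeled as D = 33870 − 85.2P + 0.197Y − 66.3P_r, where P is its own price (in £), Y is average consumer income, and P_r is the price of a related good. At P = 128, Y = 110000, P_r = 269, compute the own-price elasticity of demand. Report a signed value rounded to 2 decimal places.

-0.41

At the given values, D = 33870 − 85.2(128) + 0.197(110000) − 66.3(269) = 26799.7.
∂D/∂P = −85.2.
E = (-85.2) × (128/26799.7) = -0.4069…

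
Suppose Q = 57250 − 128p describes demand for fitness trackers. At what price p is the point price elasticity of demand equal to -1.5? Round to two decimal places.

Ed = −128p/(57250 − 128p). Set this equal to -1.5:
128p = 1.5·(57250 − 128p) ⇒ 128p(1 + 1.5) = 1.5·57250
p = 1.5·57250 / (128·2.5) = 268.3593…

268.36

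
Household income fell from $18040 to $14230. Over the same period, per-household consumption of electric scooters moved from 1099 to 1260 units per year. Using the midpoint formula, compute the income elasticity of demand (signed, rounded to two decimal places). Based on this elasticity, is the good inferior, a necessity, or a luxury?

-0.58; inferior

%ΔQ = (1260 − 1099)/[( 1099 + 1260)/2] = 161/1179.5 = 0.136498…
%ΔIncome = (14230 − 18040)/[( 18040 + 14230)/2] = -3810/16135 = -0.236132…
E_income = (161/1179.5) / (-3810/16135) = -0.5780…
E_income < 0 ⇒ inferior good.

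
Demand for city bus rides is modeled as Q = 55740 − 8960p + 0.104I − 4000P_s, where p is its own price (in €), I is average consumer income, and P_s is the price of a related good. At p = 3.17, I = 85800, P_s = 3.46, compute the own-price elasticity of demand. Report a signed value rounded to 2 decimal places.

At the given values, Q = 55740 − 8960(3.17) + 0.104(85800) − 4000(3.46) = 22420.
∂Q/∂p = −8960.
E = (-8960) × (3.17/22420) = -1.2668…

-1.27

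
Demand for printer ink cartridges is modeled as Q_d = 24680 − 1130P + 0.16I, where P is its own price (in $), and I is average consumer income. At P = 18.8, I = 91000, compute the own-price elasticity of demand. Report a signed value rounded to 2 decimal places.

-1.18

At the given values, Q_d = 24680 − 1130(18.8) + 0.16(91000) = 17996.
∂Q_d/∂P = −1130.
E = (-1130) × (18.8/17996) = -1.1804…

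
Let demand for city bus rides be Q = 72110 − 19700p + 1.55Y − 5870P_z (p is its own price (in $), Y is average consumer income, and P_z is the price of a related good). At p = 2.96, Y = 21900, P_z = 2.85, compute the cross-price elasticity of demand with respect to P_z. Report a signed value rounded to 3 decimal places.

At the given values, Q = 72110 − 19700(2.96) + 1.55(21900) − 5870(2.85) = 31013.5.
∂Q/∂P_z = -5870.
E = (-5870) × (2.85/31013.5) = -0.53942…

-0.539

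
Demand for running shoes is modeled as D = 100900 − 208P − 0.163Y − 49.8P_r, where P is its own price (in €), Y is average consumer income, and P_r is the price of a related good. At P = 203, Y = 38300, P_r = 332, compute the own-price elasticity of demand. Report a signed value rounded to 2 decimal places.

-1.18

At the given values, D = 100900 − 208(203) − 0.163(38300) − 49.8(332) = 35899.5.
∂D/∂P = −208.
E = (-208) × (203/35899.5) = -1.1761…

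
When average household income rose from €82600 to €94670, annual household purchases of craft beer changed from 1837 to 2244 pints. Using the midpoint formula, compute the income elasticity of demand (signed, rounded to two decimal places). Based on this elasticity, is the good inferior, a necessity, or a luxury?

%ΔQ = (2244 − 1837)/[( 1837 + 2244)/2] = 407/2040.5 = 0.199460…
%ΔIncome = (94670 − 82600)/[( 82600 + 94670)/2] = 12070/88635 = 0.136176…
E_income = (407/2040.5) / (12070/88635) = 1.4647…
E_income > 1 ⇒ normal good, luxury.

1.46; luxury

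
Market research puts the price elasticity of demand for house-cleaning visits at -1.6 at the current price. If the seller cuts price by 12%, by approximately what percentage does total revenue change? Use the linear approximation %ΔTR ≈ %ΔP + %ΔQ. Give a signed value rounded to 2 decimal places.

+7.20%

%ΔQ ≈ Ed × %ΔP = (-1.6) × (-12%) = +19.2000%
%ΔTR ≈ %ΔP + %ΔQ = (-12%) + (+19.2000%) = +7.2000%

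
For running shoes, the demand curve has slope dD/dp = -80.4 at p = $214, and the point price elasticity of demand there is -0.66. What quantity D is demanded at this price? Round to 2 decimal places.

Ed = (dD/dp)·(p/D) ⇒ D = (dD/dp)·p/Ed = (-80.4)·214/(-0.66) = 26069.0909…

26069.09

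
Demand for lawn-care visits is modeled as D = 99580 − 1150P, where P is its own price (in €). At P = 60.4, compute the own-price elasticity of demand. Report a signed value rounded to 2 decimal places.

-2.31

At the given values, D = 99580 − 1150(60.4) = 30120.
∂D/∂P = −1150.
E = (-1150) × (60.4/30120) = -2.3061…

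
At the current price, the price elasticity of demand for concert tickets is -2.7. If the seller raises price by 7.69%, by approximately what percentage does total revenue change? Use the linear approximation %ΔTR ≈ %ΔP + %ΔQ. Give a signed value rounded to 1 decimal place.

%ΔQ ≈ Ed × %ΔP = (-2.7) × (+7.69%) = -20.7630%
%ΔTR ≈ %ΔP + %ΔQ = (+7.69%) + (-20.7630%) = -13.0730%

-13.1%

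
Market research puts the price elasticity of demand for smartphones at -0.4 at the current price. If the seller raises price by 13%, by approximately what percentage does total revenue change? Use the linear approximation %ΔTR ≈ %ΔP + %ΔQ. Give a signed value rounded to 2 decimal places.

+7.80%

%ΔQ ≈ Ed × %ΔP = (-0.4) × (+13%) = -5.2000%
%ΔTR ≈ %ΔP + %ΔQ = (+13%) + (-5.2000%) = +7.8000%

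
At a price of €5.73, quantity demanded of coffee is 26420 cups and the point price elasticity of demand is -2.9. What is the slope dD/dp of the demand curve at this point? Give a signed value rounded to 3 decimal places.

Ed = (dD/dp)·(p/D) ⇒ dD/dp = Ed·D/p = (-2.9)·26420/5.73 = -13371.37870…

-13371.379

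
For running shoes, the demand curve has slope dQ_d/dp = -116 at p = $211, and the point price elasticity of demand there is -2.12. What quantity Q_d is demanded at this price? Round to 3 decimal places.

Ed = (dQ_d/dp)·(p/Q_d) ⇒ Q_d = (dQ_d/dp)·p/Ed = (-116)·211/(-2.12) = 11545.28301…

11545.283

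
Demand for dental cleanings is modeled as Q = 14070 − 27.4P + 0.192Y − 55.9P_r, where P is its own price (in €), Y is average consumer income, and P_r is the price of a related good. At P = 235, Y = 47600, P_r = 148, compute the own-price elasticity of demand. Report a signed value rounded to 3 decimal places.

-0.758

At the given values, Q = 14070 − 27.4(235) + 0.192(47600) − 55.9(148) = 8497.
∂Q/∂P = −27.4.
E = (-27.4) × (235/8497) = -0.75779…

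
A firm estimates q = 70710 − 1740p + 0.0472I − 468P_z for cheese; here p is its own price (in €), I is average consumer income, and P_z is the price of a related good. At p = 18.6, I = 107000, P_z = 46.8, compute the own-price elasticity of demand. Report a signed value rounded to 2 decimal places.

-1.51

At the given values, q = 70710 − 1740(18.6) + 0.0472(107000) − 468(46.8) = 21494.
∂q/∂p = −1740.
E = (-1740) × (18.6/21494) = -1.5057…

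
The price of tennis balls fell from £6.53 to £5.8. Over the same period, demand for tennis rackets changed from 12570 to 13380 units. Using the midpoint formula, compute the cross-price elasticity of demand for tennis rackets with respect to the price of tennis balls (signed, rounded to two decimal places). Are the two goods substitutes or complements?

%ΔQ_{tennis rackets} = (13380 − 12570)/avg = 810/12975 = 0.062427…
%ΔP_{tennis balls} = (5.8 − 6.53)/avg = -0.73/6.165 = -0.118410…
E_cross = (810/12975) / (-0.73/6.165) = -0.5272…
E_cross < 0 ⇒ the goods are complements.

-0.53; complements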